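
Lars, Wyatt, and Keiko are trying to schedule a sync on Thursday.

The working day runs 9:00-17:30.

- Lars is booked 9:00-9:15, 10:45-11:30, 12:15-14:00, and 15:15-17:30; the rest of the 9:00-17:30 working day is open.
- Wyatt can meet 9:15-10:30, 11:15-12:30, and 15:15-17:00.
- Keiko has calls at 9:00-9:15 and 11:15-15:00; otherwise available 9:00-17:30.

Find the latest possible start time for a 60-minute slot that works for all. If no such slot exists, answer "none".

Lars free within 09:00–17:30: 09:15–10:45, 11:30–12:15, 14:00–15:15.
Keiko free within 09:00–17:30: 09:15–11:15, 15:00–17:30.
Lars ∩ Wyatt: 09:15–10:30, 11:30–12:15.
Lars ∩ Wyatt ∩ Keiko: 09:15–10:30.
Windows ≥ 60 min: 09:15–10:30.
Latest start in the last window 09:15–10:30 is 10:30 − 60 min = 09:30.

09:30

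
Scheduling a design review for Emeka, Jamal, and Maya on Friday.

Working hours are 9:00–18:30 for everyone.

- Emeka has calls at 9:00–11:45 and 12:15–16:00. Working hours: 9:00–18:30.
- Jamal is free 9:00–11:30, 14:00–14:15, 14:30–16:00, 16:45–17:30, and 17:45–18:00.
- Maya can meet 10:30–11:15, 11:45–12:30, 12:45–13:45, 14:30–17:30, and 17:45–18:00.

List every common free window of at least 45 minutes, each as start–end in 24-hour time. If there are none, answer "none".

16:45–17:30

Emeka free within 09:00–18:30: 11:45–12:15, 16:00–18:30.
Emeka ∩ Jamal: 16:45–17:30, 17:45–18:00.
Emeka ∩ Jamal ∩ Maya: 16:45–17:30, 17:45–18:00.
Windows ≥ 45 min: 16:45–17:30.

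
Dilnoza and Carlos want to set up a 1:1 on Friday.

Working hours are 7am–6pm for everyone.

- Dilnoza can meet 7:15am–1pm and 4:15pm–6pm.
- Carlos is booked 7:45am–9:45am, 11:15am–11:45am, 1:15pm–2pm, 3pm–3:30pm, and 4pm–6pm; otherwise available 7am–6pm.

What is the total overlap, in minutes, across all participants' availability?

195 minutes

Carlos free within 07:00–18:00: 07:00–07:45, 09:45–11:15, 11:45–13:15, 14:00–15:00, 15:30–16:00.
Dilnoza ∩ Carlos: 07:15–07:45, 09:45–11:15, 11:45–13:00.
Total common minutes: 30 + 90 + 75 = 195.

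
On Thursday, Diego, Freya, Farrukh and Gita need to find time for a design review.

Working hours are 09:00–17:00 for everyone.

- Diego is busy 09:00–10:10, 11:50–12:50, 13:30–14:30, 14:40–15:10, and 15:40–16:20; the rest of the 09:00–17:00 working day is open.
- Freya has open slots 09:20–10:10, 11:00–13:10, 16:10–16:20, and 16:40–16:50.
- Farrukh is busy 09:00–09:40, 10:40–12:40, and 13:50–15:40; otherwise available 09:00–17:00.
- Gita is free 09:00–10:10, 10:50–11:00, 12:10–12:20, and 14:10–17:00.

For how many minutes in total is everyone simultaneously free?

10 minutes

Diego free within 09:00–17:00: 10:10–11:50, 12:50–13:30, 14:30–14:40, 15:10–15:40, 16:20–17:00.
Farrukh free within 09:00–17:00: 09:40–10:40, 12:40–13:50, 15:40–17:00.
Diego ∩ Freya: 11:00–11:50, 12:50–13:10, 16:40–16:50.
Diego ∩ Freya ∩ Farrukh: 12:50–13:10, 16:40–16:50.
Diego ∩ Freya ∩ Farrukh ∩ Gita: 16:40–16:50.
Total common minutes: 10.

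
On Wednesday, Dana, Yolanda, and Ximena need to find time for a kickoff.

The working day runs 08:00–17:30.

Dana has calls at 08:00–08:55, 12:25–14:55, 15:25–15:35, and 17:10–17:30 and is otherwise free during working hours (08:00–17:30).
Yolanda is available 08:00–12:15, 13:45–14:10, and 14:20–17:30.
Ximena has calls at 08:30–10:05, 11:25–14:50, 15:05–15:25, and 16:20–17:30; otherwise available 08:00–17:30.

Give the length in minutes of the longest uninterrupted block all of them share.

Dana free within 08:00–17:30: 08:55–12:25, 14:55–15:25, 15:35–17:10.
Ximena free within 08:00–17:30: 08:00–08:30, 10:05–11:25, 14:50–15:05, 15:25–16:20.
Dana ∩ Yolanda: 08:55–12:15, 14:55–15:25, 15:35–17:10.
Dana ∩ Yolanda ∩ Ximena: 10:05–11:25, 14:55–15:05, 15:35–16:20.
Common window lengths: 80, 10, 45 min; longest is 80.

80 minutes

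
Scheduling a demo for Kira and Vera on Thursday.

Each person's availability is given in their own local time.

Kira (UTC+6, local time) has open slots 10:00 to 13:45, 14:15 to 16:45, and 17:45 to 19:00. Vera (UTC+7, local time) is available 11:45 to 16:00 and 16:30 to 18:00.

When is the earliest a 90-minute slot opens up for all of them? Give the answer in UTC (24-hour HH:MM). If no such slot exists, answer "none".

04:45

Kira → UTC: 04:00–07:45, 08:15–10:45, 11:45–13:00.
Vera → UTC: 04:45–09:00, 09:30–11:00.
Kira ∩ Vera: 04:45–07:45, 08:15–09:00, 09:30–10:45.
Windows ≥ 90 min: 04:45–07:45.
Earliest such window starts at 04:45.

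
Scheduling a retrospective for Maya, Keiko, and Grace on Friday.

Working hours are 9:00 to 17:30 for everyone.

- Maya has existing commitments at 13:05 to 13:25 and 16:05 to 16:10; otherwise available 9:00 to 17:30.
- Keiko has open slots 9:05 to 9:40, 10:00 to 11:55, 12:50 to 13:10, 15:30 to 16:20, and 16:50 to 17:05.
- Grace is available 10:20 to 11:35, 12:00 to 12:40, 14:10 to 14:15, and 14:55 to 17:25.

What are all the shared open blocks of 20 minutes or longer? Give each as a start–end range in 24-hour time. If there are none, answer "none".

10:20–11:35, 15:30–16:05

Maya free within 09:00–17:30: 09:00–13:05, 13:25–16:05, 16:10–17:30.
Maya ∩ Keiko: 09:05–09:40, 10:00–11:55, 12:50–13:05, 15:30–16:05, 16:10–16:20, 16:50–17:05.
Maya ∩ Keiko ∩ Grace: 10:20–11:35, 15:30–16:05, 16:10–16:20, 16:50–17:05.
Windows ≥ 20 min: 10:20–11:35, 15:30–16:05.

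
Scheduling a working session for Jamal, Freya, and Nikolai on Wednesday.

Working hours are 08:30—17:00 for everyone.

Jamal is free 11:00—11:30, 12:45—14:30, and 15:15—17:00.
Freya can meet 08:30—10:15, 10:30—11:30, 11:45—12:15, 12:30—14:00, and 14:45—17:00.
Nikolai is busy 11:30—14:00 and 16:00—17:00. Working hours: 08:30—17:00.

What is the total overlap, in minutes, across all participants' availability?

75 minutes

Nikolai free within 08:30–17:00: 08:30–11:30, 14:00–16:00.
Jamal ∩ Freya: 11:00–11:30, 12:45–14:00, 15:15–17:00.
Jamal ∩ Freya ∩ Nikolai: 11:00–11:30, 15:15–16:00.
Total common minutes: 30 + 45 = 75.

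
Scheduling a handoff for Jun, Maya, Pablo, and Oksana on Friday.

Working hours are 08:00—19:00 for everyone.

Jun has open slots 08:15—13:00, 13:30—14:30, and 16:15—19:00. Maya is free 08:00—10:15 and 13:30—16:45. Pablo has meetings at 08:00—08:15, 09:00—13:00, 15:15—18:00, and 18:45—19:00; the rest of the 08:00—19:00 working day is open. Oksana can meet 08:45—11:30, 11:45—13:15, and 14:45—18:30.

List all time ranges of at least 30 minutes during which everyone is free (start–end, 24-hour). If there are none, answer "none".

none

Pablo free within 08:00–19:00: 08:15–09:00, 13:00–15:15, 18:00–18:45.
Jun ∩ Maya: 08:15–10:15, 13:30–14:30, 16:15–16:45.
Jun ∩ Maya ∩ Pablo: 08:15–09:00, 13:30–14:30.
Jun ∩ Maya ∩ Pablo ∩ Oksana: 08:45–09:00.
Windows ≥ 30 min: (none).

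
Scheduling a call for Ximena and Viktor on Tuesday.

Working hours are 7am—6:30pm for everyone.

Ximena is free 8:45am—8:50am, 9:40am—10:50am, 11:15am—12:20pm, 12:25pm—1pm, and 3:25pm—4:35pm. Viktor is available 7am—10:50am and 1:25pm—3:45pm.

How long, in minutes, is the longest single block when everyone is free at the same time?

Ximena ∩ Viktor: 08:45–08:50, 09:40–10:50, 15:25–15:45.
Common window lengths: 5, 70, 20 min; longest is 70.

70 minutes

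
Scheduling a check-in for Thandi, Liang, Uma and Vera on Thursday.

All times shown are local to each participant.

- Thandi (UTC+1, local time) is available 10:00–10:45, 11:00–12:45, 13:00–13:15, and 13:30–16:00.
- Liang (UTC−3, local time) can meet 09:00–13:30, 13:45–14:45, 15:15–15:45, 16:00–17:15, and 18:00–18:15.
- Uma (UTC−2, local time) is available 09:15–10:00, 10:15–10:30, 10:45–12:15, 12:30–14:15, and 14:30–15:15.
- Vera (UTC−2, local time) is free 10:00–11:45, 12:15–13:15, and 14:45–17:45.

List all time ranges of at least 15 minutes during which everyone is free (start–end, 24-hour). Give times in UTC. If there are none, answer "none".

12:45–13:45, 14:30–15:00

Thandi → UTC: 09:00–09:45, 10:00–11:45, 12:00–12:15, 12:30–15:00.
Liang → UTC: 12:00–16:30, 16:45–17:45, 18:15–18:45, 19:00–20:15, 21:00–21:15.
Uma → UTC: 11:15–12:00, 12:15–12:30, 12:45–14:15, 14:30–16:15, 16:30–17:15.
Vera → UTC: 12:00–13:45, 14:15–15:15, 16:45–19:45.
Thandi ∩ Liang: 12:00–12:15, 12:30–15:00.
Thandi ∩ Liang ∩ Uma: 12:45–14:15, 14:30–15:00.
Thandi ∩ Liang ∩ Uma ∩ Vera: 12:45–13:45, 14:30–15:00.
Windows ≥ 15 min: 12:45–13:45, 14:30–15:00.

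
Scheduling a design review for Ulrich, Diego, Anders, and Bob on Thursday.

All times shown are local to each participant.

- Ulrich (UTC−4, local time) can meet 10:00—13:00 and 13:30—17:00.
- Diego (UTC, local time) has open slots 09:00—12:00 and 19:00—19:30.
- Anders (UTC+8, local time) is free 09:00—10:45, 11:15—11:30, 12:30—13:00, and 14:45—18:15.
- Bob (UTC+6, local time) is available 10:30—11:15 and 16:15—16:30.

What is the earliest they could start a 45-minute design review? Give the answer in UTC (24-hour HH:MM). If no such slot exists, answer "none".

none

Ulrich → UTC: 14:00–17:00, 17:30–21:00.
Diego → UTC: 09:00–12:00, 19:00–19:30.
Anders → UTC: 01:00–02:45, 03:15–03:30, 04:30–05:00, 06:45–10:15.
Bob → UTC: 04:30–05:15, 10:15–10:30.
Ulrich ∩ Diego: 19:00–19:30.
Ulrich ∩ Diego ∩ Anders: (none).
Ulrich ∩ Diego ∩ Anders ∩ Bob: (none).
Windows ≥ 45 min: (none).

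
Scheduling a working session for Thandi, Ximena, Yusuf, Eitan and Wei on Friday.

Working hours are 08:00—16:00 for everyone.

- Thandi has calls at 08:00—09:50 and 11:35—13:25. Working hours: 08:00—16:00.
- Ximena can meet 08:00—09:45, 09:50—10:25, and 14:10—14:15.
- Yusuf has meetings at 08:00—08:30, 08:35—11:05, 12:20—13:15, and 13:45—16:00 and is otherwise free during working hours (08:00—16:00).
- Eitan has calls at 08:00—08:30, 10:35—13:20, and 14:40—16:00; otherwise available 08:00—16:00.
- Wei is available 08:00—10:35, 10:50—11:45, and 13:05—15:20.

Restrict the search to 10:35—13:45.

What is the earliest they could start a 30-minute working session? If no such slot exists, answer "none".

none

Thandi free within 08:00–16:00: 09:50–11:35, 13:25–16:00.
Yusuf free within 08:00–16:00: 08:30–08:35, 11:05–12:20, 13:15–13:45.
Eitan free within 08:00–16:00: 08:30–10:35, 13:20–14:40.
Thandi ∩ Ximena: 09:50–10:25, 14:10–14:15.
Thandi ∩ Ximena ∩ Yusuf: (none).
Thandi ∩ Ximena ∩ Yusuf ∩ Eitan: (none).
Thandi ∩ Ximena ∩ Yusuf ∩ Eitan ∩ Wei: (none).
Restricted to 10:35–13:45: (none).
Windows ≥ 30 min: (none).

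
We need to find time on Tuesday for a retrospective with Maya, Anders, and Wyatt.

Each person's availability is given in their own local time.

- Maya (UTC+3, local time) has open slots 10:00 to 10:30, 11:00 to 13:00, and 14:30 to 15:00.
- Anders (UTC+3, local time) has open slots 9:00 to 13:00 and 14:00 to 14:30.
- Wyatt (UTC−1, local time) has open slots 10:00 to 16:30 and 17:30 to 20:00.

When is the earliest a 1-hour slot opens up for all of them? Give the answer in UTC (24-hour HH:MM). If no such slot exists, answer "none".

none

Maya → UTC: 07:00–07:30, 08:00–10:00, 11:30–12:00.
Anders → UTC: 06:00–10:00, 11:00–11:30.
Wyatt → UTC: 11:00–17:30, 18:30–21:00.
Maya ∩ Anders: 07:00–07:30, 08:00–10:00.
Maya ∩ Anders ∩ Wyatt: (none).
Windows ≥ 60 min: (none).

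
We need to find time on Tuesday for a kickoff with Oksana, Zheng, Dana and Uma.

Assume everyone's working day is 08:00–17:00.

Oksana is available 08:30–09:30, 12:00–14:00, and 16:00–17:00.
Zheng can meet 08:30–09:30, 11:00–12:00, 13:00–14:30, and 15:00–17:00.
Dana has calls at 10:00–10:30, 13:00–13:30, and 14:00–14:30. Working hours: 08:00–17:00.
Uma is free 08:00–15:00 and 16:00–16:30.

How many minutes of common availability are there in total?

120 minutes

Dana free within 08:00–17:00: 08:00–10:00, 10:30–13:00, 13:30–14:00, 14:30–17:00.
Oksana ∩ Zheng: 08:30–09:30, 13:00–14:00, 16:00–17:00.
Oksana ∩ Zheng ∩ Dana: 08:30–09:30, 13:30–14:00, 16:00–17:00.
Oksana ∩ Zheng ∩ Dana ∩ Uma: 08:30–09:30, 13:30–14:00, 16:00–16:30.
Total common minutes: 60 + 30 + 30 = 120.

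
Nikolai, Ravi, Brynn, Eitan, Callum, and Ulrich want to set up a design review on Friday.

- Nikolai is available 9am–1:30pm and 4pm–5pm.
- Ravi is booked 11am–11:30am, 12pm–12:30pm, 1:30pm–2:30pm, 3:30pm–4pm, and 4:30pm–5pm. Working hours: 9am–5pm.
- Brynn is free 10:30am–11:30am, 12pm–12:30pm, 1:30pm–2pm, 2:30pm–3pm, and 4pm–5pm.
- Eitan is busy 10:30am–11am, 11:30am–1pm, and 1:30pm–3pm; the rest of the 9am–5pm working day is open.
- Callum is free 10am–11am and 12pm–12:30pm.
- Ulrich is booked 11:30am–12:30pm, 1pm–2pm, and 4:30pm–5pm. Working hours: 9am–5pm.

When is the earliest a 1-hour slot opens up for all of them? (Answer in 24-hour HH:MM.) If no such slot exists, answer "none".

none

Ravi free within 09:00–17:00: 09:00–11:00, 11:30–12:00, 12:30–13:30, 14:30–15:30, 16:00–16:30.
Eitan free within 09:00–17:00: 09:00–10:30, 11:00–11:30, 13:00–13:30, 15:00–17:00.
Ulrich free within 09:00–17:00: 09:00–11:30, 12:30–13:00, 14:00–16:30.
Nikolai ∩ Ravi: 09:00–11:00, 11:30–12:00, 12:30–13:30, 16:00–16:30.
Nikolai ∩ Ravi ∩ Brynn: 10:30–11:00, 16:00–16:30.
Nikolai ∩ Ravi ∩ Brynn ∩ Eitan: 16:00–16:30.
Nikolai ∩ Ravi ∩ Brynn ∩ Eitan ∩ Callum: (none).
Nikolai ∩ Ravi ∩ Brynn ∩ Eitan ∩ Callum ∩ Ulrich: (none).
Windows ≥ 60 min: (none).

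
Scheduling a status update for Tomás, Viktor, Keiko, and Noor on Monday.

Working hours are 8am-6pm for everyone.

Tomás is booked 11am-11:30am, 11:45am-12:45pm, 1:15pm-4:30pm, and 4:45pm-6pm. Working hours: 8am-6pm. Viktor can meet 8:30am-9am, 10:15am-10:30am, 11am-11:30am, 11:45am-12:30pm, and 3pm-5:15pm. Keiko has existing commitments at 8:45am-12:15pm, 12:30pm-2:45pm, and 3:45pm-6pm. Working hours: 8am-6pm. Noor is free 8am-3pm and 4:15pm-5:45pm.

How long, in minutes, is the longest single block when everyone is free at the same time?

15 minutes

Tomás free within 08:00–18:00: 08:00–11:00, 11:30–11:45, 12:45–13:15, 16:30–16:45.
Keiko free within 08:00–18:00: 08:00–08:45, 12:15–12:30, 14:45–15:45.
Tomás ∩ Viktor: 08:30–09:00, 10:15–10:30, 16:30–16:45.
Tomás ∩ Viktor ∩ Keiko: 08:30–08:45.
Tomás ∩ Viktor ∩ Keiko ∩ Noor: 08:30–08:45.
Single common window of 15 minutes.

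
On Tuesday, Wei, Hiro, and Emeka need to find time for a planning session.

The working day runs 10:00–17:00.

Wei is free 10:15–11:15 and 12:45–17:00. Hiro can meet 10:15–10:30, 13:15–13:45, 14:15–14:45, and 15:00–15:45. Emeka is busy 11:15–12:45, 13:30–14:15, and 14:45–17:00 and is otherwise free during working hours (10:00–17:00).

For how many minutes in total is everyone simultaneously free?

60 minutes

Emeka free within 10:00–17:00: 10:00–11:15, 12:45–13:30, 14:15–14:45.
Wei ∩ Hiro: 10:15–10:30, 13:15–13:45, 14:15–14:45, 15:00–15:45.
Wei ∩ Hiro ∩ Emeka: 10:15–10:30, 13:15–13:30, 14:15–14:45.
Total common minutes: 15 + 15 + 30 = 60.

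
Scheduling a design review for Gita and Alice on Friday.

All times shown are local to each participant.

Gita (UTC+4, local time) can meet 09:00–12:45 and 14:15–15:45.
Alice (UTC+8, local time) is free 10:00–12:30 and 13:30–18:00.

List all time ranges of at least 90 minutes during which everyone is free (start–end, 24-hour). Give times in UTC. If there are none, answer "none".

05:30–08:45

Gita → UTC: 05:00–08:45, 10:15–11:45.
Alice → UTC: 02:00–04:30, 05:30–10:00.
Gita ∩ Alice: 05:30–08:45.
Windows ≥ 90 min: 05:30–08:45.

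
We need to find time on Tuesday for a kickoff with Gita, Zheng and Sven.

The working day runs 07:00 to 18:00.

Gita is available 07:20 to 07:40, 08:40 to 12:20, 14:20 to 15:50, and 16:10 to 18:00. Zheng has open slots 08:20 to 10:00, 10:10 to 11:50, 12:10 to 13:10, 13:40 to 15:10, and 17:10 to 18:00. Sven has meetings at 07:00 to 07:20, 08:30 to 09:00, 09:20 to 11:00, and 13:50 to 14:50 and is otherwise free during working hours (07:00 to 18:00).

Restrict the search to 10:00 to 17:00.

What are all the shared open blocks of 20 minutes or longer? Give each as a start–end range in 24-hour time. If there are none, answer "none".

Sven free within 07:00–18:00: 07:20–08:30, 09:00–09:20, 11:00–13:50, 14:50–18:00.
Gita ∩ Zheng: 08:40–10:00, 10:10–11:50, 12:10–12:20, 14:20–15:10, 17:10–18:00.
Gita ∩ Zheng ∩ Sven: 09:00–09:20, 11:00–11:50, 12:10–12:20, 14:50–15:10, 17:10–18:00.
Restricted to 10:00–17:00: 11:00–11:50, 12:10–12:20, 14:50–15:10.
Windows ≥ 20 min: 11:00–11:50, 14:50–15:10.

11:00–11:50, 14:50–15:10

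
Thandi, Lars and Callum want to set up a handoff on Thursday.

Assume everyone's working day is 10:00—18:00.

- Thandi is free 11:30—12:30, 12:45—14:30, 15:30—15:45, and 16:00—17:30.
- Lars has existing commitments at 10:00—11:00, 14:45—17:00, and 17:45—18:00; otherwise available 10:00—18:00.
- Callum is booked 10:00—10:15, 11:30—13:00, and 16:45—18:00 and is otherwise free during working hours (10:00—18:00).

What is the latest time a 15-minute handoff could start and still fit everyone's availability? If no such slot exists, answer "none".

14:15

Lars free within 10:00–18:00: 11:00–14:45, 17:00–17:45.
Callum free within 10:00–18:00: 10:15–11:30, 13:00–16:45.
Thandi ∩ Lars: 11:30–12:30, 12:45–14:30, 17:00–17:30.
Thandi ∩ Lars ∩ Callum: 13:00–14:30.
Windows ≥ 15 min: 13:00–14:30.
Latest start in the last window 13:00–14:30 is 14:30 − 15 min = 14:15.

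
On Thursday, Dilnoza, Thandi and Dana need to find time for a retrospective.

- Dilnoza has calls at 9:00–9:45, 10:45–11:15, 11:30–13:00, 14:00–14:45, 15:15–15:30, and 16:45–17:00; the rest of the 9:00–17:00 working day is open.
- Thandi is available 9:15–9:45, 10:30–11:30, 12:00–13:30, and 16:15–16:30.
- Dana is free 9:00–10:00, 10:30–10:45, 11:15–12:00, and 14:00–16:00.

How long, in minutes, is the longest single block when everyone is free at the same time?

15 minutes

Dilnoza free within 09:00–17:00: 09:45–10:45, 11:15–11:30, 13:00–14:00, 14:45–15:15, 15:30–16:45.
Dilnoza ∩ Thandi: 10:30–10:45, 11:15–11:30, 13:00–13:30, 16:15–16:30.
Dilnoza ∩ Thandi ∩ Dana: 10:30–10:45, 11:15–11:30.
Common window lengths: 15, 15 min; longest is 15.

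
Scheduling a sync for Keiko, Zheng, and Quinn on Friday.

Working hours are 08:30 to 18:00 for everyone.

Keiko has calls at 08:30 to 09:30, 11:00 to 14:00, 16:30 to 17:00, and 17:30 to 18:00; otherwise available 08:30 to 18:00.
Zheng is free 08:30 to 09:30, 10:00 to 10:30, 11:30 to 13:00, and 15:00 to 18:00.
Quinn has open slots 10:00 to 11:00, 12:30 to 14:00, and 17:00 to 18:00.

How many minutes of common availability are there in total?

60 minutes

Keiko free within 08:30–18:00: 09:30–11:00, 14:00–16:30, 17:00–17:30.
Keiko ∩ Zheng: 10:00–10:30, 15:00–16:30, 17:00–17:30.
Keiko ∩ Zheng ∩ Quinn: 10:00–10:30, 17:00–17:30.
Total common minutes: 30 + 30 = 60.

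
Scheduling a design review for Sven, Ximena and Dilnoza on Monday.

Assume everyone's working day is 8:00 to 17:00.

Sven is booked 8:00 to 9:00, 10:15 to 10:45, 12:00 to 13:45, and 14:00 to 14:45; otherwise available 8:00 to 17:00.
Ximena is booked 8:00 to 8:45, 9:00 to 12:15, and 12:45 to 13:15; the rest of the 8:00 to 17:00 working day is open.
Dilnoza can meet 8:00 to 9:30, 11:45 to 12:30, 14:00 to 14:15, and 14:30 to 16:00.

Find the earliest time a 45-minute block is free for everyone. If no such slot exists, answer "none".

14:45

Sven free within 08:00–17:00: 09:00–10:15, 10:45–12:00, 13:45–14:00, 14:45–17:00.
Ximena free within 08:00–17:00: 08:45–09:00, 12:15–12:45, 13:15–17:00.
Sven ∩ Ximena: 13:45–14:00, 14:45–17:00.
Sven ∩ Ximena ∩ Dilnoza: 14:45–16:00.
Windows ≥ 45 min: 14:45–16:00.
Earliest such window starts at 14:45.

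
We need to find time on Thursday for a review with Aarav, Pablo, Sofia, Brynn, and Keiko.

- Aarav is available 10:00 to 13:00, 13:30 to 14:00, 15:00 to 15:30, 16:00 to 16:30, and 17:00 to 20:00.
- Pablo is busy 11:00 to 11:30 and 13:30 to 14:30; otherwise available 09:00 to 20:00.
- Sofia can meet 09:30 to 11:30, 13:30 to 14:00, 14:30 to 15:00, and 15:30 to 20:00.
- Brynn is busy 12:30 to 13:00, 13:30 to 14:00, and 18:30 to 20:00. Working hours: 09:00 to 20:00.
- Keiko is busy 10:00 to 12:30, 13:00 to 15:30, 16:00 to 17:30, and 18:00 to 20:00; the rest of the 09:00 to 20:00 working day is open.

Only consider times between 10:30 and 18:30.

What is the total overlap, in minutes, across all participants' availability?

30 minutes

Pablo free within 09:00–20:00: 09:00–11:00, 11:30–13:30, 14:30–20:00.
Brynn free within 09:00–20:00: 09:00–12:30, 13:00–13:30, 14:00–18:30.
Keiko free within 09:00–20:00: 09:00–10:00, 12:30–13:00, 15:30–16:00, 17:30–18:00.
Aarav ∩ Pablo: 10:00–11:00, 11:30–13:00, 15:00–15:30, 16:00–16:30, 17:00–20:00.
Aarav ∩ Pablo ∩ Sofia: 10:00–11:00, 16:00–16:30, 17:00–20:00.
Aarav ∩ Pablo ∩ Sofia ∩ Brynn: 10:00–11:00, 16:00–16:30, 17:00–18:30.
Aarav ∩ Pablo ∩ Sofia ∩ Brynn ∩ Keiko: 17:30–18:00.
Restricted to 10:30–18:30: 17:30–18:00.
Total common minutes: 30.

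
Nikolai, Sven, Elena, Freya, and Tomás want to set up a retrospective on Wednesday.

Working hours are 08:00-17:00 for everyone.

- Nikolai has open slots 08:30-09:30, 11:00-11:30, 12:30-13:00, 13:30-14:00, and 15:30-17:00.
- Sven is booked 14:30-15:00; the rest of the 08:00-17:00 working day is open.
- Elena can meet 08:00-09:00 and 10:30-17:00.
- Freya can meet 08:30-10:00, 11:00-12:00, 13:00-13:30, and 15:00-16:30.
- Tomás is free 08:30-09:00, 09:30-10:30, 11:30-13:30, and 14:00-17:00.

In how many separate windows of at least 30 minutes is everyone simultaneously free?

2

Sven free within 08:00–17:00: 08:00–14:30, 15:00–17:00.
Nikolai ∩ Sven: 08:30–09:30, 11:00–11:30, 12:30–13:00, 13:30–14:00, 15:30–17:00.
Nikolai ∩ Sven ∩ Elena: 08:30–09:00, 11:00–11:30, 12:30–13:00, 13:30–14:00, 15:30–17:00.
Nikolai ∩ Sven ∩ Elena ∩ Freya: 08:30–09:00, 11:00–11:30, 15:30–16:30.
Nikolai ∩ Sven ∩ Elena ∩ Freya ∩ Tomás: 08:30–09:00, 15:30–16:30.
Windows ≥ 30 min: 08:30–09:00, 15:30–16:30.
That's 2 windows.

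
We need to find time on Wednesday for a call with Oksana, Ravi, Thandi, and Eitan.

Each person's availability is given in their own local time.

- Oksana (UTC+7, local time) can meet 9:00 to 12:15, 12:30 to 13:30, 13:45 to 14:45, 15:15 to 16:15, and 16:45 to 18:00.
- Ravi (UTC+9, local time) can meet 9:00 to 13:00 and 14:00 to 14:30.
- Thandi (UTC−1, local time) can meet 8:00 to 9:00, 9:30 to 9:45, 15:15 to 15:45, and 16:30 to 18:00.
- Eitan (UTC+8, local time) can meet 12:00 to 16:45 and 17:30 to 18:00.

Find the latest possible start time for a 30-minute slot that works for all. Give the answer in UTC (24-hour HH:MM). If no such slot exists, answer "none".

Oksana → UTC: 02:00–05:15, 05:30–06:30, 06:45–07:45, 08:15–09:15, 09:45–11:00.
Ravi → UTC: 00:00–04:00, 05:00–05:30.
Thandi → UTC: 09:00–10:00, 10:30–10:45, 16:15–16:45, 17:30–19:00.
Eitan → UTC: 04:00–08:45, 09:30–10:00.
Oksana ∩ Ravi: 02:00–04:00, 05:00–05:15.
Oksana ∩ Ravi ∩ Thandi: (none).
Oksana ∩ Ravi ∩ Thandi ∩ Eitan: (none).
Windows ≥ 30 min: (none).

none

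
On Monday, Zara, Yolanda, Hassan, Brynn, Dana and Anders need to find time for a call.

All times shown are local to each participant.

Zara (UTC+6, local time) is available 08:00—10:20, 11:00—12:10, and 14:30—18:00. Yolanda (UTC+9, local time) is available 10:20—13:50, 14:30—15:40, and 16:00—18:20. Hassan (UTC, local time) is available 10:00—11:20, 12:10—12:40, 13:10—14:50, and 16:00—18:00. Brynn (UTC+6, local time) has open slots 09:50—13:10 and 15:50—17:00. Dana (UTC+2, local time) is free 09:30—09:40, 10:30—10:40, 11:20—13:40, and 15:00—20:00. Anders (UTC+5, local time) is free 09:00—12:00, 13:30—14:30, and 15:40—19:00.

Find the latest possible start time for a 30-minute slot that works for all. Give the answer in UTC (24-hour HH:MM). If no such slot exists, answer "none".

Zara → UTC: 02:00–04:20, 05:00–06:10, 08:30–12:00.
Yolanda → UTC: 01:20–04:50, 05:30–06:40, 07:00–09:20.
Hassan → UTC: 10:00–11:20, 12:10–12:40, 13:10–14:50, 16:00–18:00.
Brynn → UTC: 03:50–07:10, 09:50–11:00.
Dana → UTC: 07:30–07:40, 08:30–08:40, 09:20–11:40, 13:00–18:00.
Anders → UTC: 04:00–07:00, 08:30–09:30, 10:40–14:00.
Zara ∩ Yolanda: 02:00–04:20, 05:30–06:10, 08:30–09:20.
Zara ∩ Yolanda ∩ Hassan: (none).
Zara ∩ Yolanda ∩ Hassan ∩ Brynn: (none).
Zara ∩ Yolanda ∩ Hassan ∩ Brynn ∩ Dana: (none).
Zara ∩ Yolanda ∩ Hassan ∩ Brynn ∩ Dana ∩ Anders: (none).
Windows ≥ 30 min: (none).

none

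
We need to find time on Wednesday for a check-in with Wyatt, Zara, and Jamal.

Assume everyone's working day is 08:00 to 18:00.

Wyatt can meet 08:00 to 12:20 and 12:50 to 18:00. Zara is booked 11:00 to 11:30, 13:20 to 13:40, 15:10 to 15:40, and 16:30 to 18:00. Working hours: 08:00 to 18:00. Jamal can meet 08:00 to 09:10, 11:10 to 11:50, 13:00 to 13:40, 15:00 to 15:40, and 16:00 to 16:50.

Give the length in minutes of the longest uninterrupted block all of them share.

70 minutes

Zara free within 08:00–18:00: 08:00–11:00, 11:30–13:20, 13:40–15:10, 15:40–16:30.
Wyatt ∩ Zara: 08:00–11:00, 11:30–12:20, 12:50–13:20, 13:40–15:10, 15:40–16:30.
Wyatt ∩ Zara ∩ Jamal: 08:00–09:10, 11:30–11:50, 13:00–13:20, 15:00–15:10, 16:00–16:30.
Common window lengths: 70, 20, 20, 10, 30 min; longest is 70.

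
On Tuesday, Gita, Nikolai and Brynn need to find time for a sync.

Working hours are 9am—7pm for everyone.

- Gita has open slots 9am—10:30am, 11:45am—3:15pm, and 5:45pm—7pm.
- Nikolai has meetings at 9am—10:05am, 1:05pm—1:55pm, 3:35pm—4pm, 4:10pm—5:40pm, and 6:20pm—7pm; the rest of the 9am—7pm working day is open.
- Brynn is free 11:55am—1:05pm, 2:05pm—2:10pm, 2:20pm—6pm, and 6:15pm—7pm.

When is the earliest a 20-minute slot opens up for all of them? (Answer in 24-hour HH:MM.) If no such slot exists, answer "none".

11:55

Nikolai free within 09:00–19:00: 10:05–13:05, 13:55–15:35, 16:00–16:10, 17:40–18:20.
Gita ∩ Nikolai: 10:05–10:30, 11:45–13:05, 13:55–15:15, 17:45–18:20.
Gita ∩ Nikolai ∩ Brynn: 11:55–13:05, 14:05–14:10, 14:20–15:15, 17:45–18:00, 18:15–18:20.
Windows ≥ 20 min: 11:55–13:05, 14:20–15:15.
Earliest such window starts at 11:55.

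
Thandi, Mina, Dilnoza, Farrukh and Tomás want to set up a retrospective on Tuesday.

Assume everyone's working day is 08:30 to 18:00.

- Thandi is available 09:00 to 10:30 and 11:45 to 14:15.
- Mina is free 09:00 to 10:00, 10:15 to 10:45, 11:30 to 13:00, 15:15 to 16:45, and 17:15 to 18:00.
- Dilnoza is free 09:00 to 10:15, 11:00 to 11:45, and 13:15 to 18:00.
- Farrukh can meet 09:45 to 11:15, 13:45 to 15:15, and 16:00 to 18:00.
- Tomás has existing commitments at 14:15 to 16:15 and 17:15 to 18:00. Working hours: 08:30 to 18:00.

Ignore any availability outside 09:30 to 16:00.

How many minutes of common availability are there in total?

Tomás free within 08:30–18:00: 08:30–14:15, 16:15–17:15.
Thandi ∩ Mina: 09:00–10:00, 10:15–10:30, 11:45–13:00.
Thandi ∩ Mina ∩ Dilnoza: 09:00–10:00.
Thandi ∩ Mina ∩ Dilnoza ∩ Farrukh: 09:45–10:00.
Thandi ∩ Mina ∩ Dilnoza ∩ Farrukh ∩ Tomás: 09:45–10:00.
Restricted to 09:30–16:00: 09:45–10:00.
Total common minutes: 15.

15 minutes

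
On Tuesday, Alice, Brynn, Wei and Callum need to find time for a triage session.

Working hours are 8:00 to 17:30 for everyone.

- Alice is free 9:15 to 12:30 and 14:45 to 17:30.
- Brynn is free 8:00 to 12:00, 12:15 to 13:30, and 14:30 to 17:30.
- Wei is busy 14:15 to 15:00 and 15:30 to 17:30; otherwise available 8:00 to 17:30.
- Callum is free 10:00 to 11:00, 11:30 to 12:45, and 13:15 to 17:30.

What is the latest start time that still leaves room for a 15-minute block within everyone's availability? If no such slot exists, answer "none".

Wei free within 08:00–17:30: 08:00–14:15, 15:00–15:30.
Alice ∩ Brynn: 09:15–12:00, 12:15–12:30, 14:45–17:30.
Alice ∩ Brynn ∩ Wei: 09:15–12:00, 12:15–12:30, 15:00–15:30.
Alice ∩ Brynn ∩ Wei ∩ Callum: 10:00–11:00, 11:30–12:00, 12:15–12:30, 15:00–15:30.
Windows ≥ 15 min: 10:00–11:00, 11:30–12:00, 12:15–12:30, 15:00–15:30.
Latest start in the last window 15:00–15:30 is 15:30 − 15 min = 15:15.

15:15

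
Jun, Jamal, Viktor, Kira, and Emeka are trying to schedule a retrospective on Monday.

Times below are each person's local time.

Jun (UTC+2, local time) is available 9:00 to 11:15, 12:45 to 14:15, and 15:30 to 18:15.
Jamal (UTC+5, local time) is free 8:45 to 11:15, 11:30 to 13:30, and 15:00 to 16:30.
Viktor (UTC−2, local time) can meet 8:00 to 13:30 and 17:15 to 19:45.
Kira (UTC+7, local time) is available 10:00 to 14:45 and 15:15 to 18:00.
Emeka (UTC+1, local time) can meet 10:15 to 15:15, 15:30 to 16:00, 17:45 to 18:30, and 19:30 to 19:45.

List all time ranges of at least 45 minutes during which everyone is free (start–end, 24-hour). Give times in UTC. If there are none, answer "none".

none

Jun → UTC: 07:00–09:15, 10:45–12:15, 13:30–16:15.
Jamal → UTC: 03:45–06:15, 06:30–08:30, 10:00–11:30.
Viktor → UTC: 10:00–15:30, 19:15–21:45.
Kira → UTC: 03:00–07:45, 08:15–11:00.
Emeka → UTC: 09:15–14:15, 14:30–15:00, 16:45–17:30, 18:30–18:45.
Jun ∩ Jamal: 07:00–08:30, 10:45–11:30.
Jun ∩ Jamal ∩ Viktor: 10:45–11:30.
Jun ∩ Jamal ∩ Viktor ∩ Kira: 10:45–11:00.
Jun ∩ Jamal ∩ Viktor ∩ Kira ∩ Emeka: 10:45–11:00.
Windows ≥ 45 min: (none).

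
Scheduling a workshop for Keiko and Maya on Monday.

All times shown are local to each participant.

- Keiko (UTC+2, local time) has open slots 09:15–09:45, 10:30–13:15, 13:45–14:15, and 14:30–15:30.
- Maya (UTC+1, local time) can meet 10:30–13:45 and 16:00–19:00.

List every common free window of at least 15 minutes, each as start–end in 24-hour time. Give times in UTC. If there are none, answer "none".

Keiko → UTC: 07:15–07:45, 08:30–11:15, 11:45–12:15, 12:30–13:30.
Maya → UTC: 09:30–12:45, 15:00–18:00.
Keiko ∩ Maya: 09:30–11:15, 11:45–12:15, 12:30–12:45.
Windows ≥ 15 min: 09:30–11:15, 11:45–12:15, 12:30–12:45.

09:30–11:15, 11:45–12:15, 12:30–12:45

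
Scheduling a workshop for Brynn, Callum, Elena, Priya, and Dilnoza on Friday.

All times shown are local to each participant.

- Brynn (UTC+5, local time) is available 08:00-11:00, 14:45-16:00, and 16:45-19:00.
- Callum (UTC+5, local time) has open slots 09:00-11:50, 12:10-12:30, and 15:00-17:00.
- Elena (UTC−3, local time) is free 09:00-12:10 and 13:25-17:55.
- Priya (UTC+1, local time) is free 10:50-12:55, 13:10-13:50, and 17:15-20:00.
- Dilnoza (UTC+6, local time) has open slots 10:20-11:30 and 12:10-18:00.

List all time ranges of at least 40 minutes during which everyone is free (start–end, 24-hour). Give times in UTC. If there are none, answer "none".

Brynn → UTC: 03:00–06:00, 09:45–11:00, 11:45–14:00.
Callum → UTC: 04:00–06:50, 07:10–07:30, 10:00–12:00.
Elena → UTC: 12:00–15:10, 16:25–20:55.
Priya → UTC: 09:50–11:55, 12:10–12:50, 16:15–19:00.
Dilnoza → UTC: 04:20–05:30, 06:10–12:00.
Brynn ∩ Callum: 04:00–06:00, 10:00–11:00, 11:45–12:00.
Brynn ∩ Callum ∩ Elena: (none).
Brynn ∩ Callum ∩ Elena ∩ Priya: (none).
Brynn ∩ Callum ∩ Elena ∩ Priya ∩ Dilnoza: (none).
Windows ≥ 40 min: (none).

none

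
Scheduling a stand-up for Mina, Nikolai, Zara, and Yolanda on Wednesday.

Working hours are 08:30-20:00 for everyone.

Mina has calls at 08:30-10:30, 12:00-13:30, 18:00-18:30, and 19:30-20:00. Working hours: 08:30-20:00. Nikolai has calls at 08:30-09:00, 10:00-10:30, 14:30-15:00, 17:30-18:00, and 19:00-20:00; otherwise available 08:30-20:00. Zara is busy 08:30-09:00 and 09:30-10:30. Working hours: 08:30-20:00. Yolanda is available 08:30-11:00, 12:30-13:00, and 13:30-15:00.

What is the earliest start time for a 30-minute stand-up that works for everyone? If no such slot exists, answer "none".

Mina free within 08:30–20:00: 10:30–12:00, 13:30–18:00, 18:30–19:30.
Nikolai free within 08:30–20:00: 09:00–10:00, 10:30–14:30, 15:00–17:30, 18:00–19:00.
Zara free within 08:30–20:00: 09:00–09:30, 10:30–20:00.
Mina ∩ Nikolai: 10:30–12:00, 13:30–14:30, 15:00–17:30, 18:30–19:00.
Mina ∩ Nikolai ∩ Zara: 10:30–12:00, 13:30–14:30, 15:00–17:30, 18:30–19:00.
Mina ∩ Nikolai ∩ Zara ∩ Yolanda: 10:30–11:00, 13:30–14:30.
Windows ≥ 30 min: 10:30–11:00, 13:30–14:30.
Earliest such window starts at 10:30.

10:30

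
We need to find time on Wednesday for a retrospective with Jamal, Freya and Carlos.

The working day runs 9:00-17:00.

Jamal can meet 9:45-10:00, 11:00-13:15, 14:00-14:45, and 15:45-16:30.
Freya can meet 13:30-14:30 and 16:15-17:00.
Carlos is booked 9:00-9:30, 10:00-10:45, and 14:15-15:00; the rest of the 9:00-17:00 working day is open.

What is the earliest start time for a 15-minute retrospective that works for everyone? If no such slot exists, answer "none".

Carlos free within 09:00–17:00: 09:30–10:00, 10:45–14:15, 15:00–17:00.
Jamal ∩ Freya: 14:00–14:30, 16:15–16:30.
Jamal ∩ Freya ∩ Carlos: 14:00–14:15, 16:15–16:30.
Windows ≥ 15 min: 14:00–14:15, 16:15–16:30.
Earliest such window starts at 14:00.

14:00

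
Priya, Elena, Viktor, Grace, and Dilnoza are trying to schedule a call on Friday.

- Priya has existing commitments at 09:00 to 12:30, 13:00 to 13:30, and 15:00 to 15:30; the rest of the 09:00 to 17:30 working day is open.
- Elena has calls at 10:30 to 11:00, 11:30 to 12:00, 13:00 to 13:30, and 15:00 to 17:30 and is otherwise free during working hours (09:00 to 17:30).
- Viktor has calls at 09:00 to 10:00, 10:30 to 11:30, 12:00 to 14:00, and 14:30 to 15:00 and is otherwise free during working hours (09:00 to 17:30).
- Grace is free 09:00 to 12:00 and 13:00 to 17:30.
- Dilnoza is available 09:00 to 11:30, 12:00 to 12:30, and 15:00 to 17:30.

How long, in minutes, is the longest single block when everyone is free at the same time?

0 minutes

Priya free within 09:00–17:30: 12:30–13:00, 13:30–15:00, 15:30–17:30.
Elena free within 09:00–17:30: 09:00–10:30, 11:00–11:30, 12:00–13:00, 13:30–15:00.
Viktor free within 09:00–17:30: 10:00–10:30, 11:30–12:00, 14:00–14:30, 15:00–17:30.
Priya ∩ Elena: 12:30–13:00, 13:30–15:00.
Priya ∩ Elena ∩ Viktor: 14:00–14:30.
Priya ∩ Elena ∩ Viktor ∩ Grace: 14:00–14:30.
Priya ∩ Elena ∩ Viktor ∩ Grace ∩ Dilnoza: (none).
No common window.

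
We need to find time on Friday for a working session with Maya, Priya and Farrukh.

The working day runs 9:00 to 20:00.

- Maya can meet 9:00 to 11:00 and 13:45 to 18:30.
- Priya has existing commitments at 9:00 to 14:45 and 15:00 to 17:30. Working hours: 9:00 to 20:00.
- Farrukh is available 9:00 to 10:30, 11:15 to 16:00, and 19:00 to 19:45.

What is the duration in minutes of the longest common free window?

Priya free within 09:00–20:00: 14:45–15:00, 17:30–20:00.
Maya ∩ Priya: 14:45–15:00, 17:30–18:30.
Maya ∩ Priya ∩ Farrukh: 14:45–15:00.
Single common window of 15 minutes.

15 minutes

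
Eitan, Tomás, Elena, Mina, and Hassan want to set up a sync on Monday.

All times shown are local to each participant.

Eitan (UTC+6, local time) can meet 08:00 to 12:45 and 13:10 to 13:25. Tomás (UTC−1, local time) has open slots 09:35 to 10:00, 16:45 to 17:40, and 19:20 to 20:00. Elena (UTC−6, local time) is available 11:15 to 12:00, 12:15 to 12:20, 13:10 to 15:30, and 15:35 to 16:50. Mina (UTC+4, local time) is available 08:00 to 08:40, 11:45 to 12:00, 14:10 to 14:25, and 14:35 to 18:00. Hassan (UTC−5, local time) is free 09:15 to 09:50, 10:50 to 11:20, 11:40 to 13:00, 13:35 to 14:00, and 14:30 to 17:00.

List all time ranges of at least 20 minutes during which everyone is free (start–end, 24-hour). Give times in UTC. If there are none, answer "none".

none

Eitan → UTC: 02:00–06:45, 07:10–07:25.
Tomás → UTC: 10:35–11:00, 17:45–18:40, 20:20–21:00.
Elena → UTC: 17:15–18:00, 18:15–18:20, 19:10–21:30, 21:35–22:50.
Mina → UTC: 04:00–04:40, 07:45–08:00, 10:10–10:25, 10:35–14:00.
Hassan → UTC: 14:15–14:50, 15:50–16:20, 16:40–18:00, 18:35–19:00, 19:30–22:00.
Eitan ∩ Tomás: (none).
Eitan ∩ Tomás ∩ Elena: (none).
Eitan ∩ Tomás ∩ Elena ∩ Mina: (none).
Eitan ∩ Tomás ∩ Elena ∩ Mina ∩ Hassan: (none).
Windows ≥ 20 min: (none).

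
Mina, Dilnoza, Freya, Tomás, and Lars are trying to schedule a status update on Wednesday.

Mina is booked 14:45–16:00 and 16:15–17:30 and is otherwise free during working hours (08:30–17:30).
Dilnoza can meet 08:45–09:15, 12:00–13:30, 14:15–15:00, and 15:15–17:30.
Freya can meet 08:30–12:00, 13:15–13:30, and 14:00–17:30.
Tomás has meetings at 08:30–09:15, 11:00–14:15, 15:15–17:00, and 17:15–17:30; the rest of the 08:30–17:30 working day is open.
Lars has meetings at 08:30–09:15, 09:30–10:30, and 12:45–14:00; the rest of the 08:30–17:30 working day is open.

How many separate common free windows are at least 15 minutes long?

1

Mina free within 08:30–17:30: 08:30–14:45, 16:00–16:15.
Tomás free within 08:30–17:30: 09:15–11:00, 14:15–15:15, 17:00–17:15.
Lars free within 08:30–17:30: 09:15–09:30, 10:30–12:45, 14:00–17:30.
Mina ∩ Dilnoza: 08:45–09:15, 12:00–13:30, 14:15–14:45, 16:00–16:15.
Mina ∩ Dilnoza ∩ Freya: 08:45–09:15, 13:15–13:30, 14:15–14:45, 16:00–16:15.
Mina ∩ Dilnoza ∩ Freya ∩ Tomás: 14:15–14:45.
Mina ∩ Dilnoza ∩ Freya ∩ Tomás ∩ Lars: 14:15–14:45.
Windows ≥ 15 min: 14:15–14:45.
That's 1 window.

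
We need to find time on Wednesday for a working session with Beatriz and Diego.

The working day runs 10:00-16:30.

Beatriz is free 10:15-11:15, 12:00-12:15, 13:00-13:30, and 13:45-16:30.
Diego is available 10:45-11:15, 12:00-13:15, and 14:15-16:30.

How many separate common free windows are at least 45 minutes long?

1

Beatriz ∩ Diego: 10:45–11:15, 12:00–12:15, 13:00–13:15, 14:15–16:30.
Windows ≥ 45 min: 14:15–16:30.
That's 1 window.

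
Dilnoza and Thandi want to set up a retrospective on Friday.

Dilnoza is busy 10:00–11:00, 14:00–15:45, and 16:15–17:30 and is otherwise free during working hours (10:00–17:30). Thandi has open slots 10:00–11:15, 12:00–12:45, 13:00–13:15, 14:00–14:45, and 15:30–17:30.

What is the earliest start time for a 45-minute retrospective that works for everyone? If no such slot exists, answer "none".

12:00

Dilnoza free within 10:00–17:30: 11:00–14:00, 15:45–16:15.
Dilnoza ∩ Thandi: 11:00–11:15, 12:00–12:45, 13:00–13:15, 15:45–16:15.
Windows ≥ 45 min: 12:00–12:45.
Earliest such window starts at 12:00.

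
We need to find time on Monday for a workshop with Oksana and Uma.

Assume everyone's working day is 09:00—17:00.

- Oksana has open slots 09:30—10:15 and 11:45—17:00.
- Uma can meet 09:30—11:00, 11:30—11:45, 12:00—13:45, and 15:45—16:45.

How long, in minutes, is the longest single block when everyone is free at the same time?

Oksana ∩ Uma: 09:30–10:15, 12:00–13:45, 15:45–16:45.
Common window lengths: 45, 105, 60 min; longest is 105.

105 minutes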